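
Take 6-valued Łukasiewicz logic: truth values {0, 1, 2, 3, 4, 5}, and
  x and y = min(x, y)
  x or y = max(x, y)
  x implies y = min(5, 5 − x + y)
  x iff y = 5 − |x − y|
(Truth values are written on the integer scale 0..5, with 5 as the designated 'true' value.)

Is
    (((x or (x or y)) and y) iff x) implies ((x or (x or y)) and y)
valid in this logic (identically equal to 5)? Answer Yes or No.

Counterexample: take x = 0, y = 0.
x or y = 0 or 0 = 0
x or (x or y) = 0 or 0 = 0
(x or (x or y)) and y = 0 and 0 = 0
((x or (x or y)) and y) iff x = 0 iff 0 = 5
x or y = 0 or 0 = 0
x or (x or y) = 0 or 0 = 0
(x or (x or y)) and y = 0 and 0 = 0
(((x or (x or y)) and y) iff x) implies ((x or (x or y)) and y) = 5 implies 0 = 0
This gives 0 ≠ 5.

No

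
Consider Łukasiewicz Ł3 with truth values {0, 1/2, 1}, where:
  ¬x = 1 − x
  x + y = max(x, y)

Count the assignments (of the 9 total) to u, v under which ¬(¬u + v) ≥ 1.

1

u = 0, v = 0 ↦ 0  <
u = 0, v = 1/2 ↦ 0  <
u = 0, v = 1 ↦ 0  <
u = 1/2, v = 0 ↦ 1/2  <
u = 1/2, v = 1/2 ↦ 1/2  <
u = 1/2, v = 1 ↦ 0  <
u = 1, v = 0 ↦ 1  ≥
u = 1, v = 1/2 ↦ 1/2  <
u = 1, v = 1 ↦ 0  <
So 1 of the 9 assignments meets the threshold.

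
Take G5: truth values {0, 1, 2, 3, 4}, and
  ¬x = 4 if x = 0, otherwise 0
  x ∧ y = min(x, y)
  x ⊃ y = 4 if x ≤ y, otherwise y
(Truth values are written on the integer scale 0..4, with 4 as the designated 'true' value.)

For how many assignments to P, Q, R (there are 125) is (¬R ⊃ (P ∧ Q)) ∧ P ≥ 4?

21

value 4: 21 assignments (counts)
value 3: 23 assignments
value 2: 25 assignments
value 1: 27 assignments
value 0: 29 assignments
So 21 of the 125 assignments meet the threshold.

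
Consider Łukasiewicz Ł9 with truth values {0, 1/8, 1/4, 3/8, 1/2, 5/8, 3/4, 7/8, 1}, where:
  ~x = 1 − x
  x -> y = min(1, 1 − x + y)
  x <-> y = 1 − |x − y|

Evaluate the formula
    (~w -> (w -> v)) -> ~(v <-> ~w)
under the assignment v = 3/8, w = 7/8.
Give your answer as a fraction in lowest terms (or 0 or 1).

~w = ~7/8 = 1/8
w -> v = 7/8 -> 3/8 = 1/2
~w -> (w -> v) = 1/8 -> 1/2 = 1
~w = ~7/8 = 1/8
v <-> ~w = 3/8 <-> 1/8 = 3/4
~(v <-> ~w) = ~3/4 = 1/4
(~w -> (w -> v)) -> ~(v <-> ~w) = 1 -> 1/4 = 1/4

1/4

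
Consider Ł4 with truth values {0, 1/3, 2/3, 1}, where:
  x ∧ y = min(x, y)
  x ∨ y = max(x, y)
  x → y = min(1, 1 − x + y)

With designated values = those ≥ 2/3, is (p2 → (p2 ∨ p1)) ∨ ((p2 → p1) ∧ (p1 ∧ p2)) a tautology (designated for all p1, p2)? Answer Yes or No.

Yes

p1 = 0, p2 = 0 ↦ 1
p1 = 0, p2 = 1/3 ↦ 1
p1 = 0, p2 = 2/3 ↦ 1
p1 = 0, p2 = 1 ↦ 1
p1 = 1/3, p2 = 0 ↦ 1
p1 = 1/3, p2 = 1/3 ↦ 1
p1 = 1/3, p2 = 2/3 ↦ 1
p1 = 1/3, p2 = 1 ↦ 1
p1 = 2/3, p2 = 0 ↦ 1
p1 = 2/3, p2 = 1/3 ↦ 1
p1 = 2/3, p2 = 2/3 ↦ 1
p1 = 2/3, p2 = 1 ↦ 1
p1 = 1, p2 = 0 ↦ 1
p1 = 1, p2 = 1/3 ↦ 1
p1 = 1, p2 = 2/3 ↦ 1
p1 = 1, p2 = 1 ↦ 1
Every assignment gives a value ≥ 2/3.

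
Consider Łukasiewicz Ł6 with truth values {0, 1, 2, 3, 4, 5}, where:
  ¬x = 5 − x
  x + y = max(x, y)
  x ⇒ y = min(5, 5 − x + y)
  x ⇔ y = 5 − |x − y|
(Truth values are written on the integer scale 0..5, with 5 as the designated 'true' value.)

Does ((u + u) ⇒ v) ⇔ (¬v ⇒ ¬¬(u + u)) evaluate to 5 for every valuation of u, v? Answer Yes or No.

Counterexample: take u = 0, v = 0.
u + u = 0 + 0 = 0
(u + u) ⇒ v = 0 ⇒ 0 = 5
¬v = ¬0 = 5
u + u = 0 + 0 = 0
¬(u + u) = ¬0 = 5
¬¬(u + u) = ¬5 = 0
¬v ⇒ ¬¬(u + u) = 5 ⇒ 0 = 0
((u + u) ⇒ v) ⇔ (¬v ⇒ ¬¬(u + u)) = 5 ⇔ 0 = 0
This gives 0 ≠ 5.

No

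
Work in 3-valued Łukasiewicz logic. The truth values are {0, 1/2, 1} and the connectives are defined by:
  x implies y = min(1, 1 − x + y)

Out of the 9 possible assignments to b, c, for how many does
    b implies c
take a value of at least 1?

b = 0, c = 0 ↦ 1  ≥
b = 0, c = 1/2 ↦ 1  ≥
b = 0, c = 1 ↦ 1  ≥
b = 1/2, c = 0 ↦ 1/2  <
b = 1/2, c = 1/2 ↦ 1  ≥
b = 1/2, c = 1 ↦ 1  ≥
b = 1, c = 0 ↦ 0  <
b = 1, c = 1/2 ↦ 1/2  <
b = 1, c = 1 ↦ 1  ≥
So 6 of the 9 assignments meet the threshold.

6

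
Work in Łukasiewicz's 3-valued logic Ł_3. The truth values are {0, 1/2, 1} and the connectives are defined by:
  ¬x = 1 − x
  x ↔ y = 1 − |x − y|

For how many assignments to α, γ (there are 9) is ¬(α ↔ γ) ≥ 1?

2

α = 0, γ = 0 ↦ 0  <
α = 0, γ = 1/2 ↦ 1/2  <
α = 0, γ = 1 ↦ 1  ≥
α = 1/2, γ = 0 ↦ 1/2  <
α = 1/2, γ = 1/2 ↦ 0  <
α = 1/2, γ = 1 ↦ 1/2  <
α = 1, γ = 0 ↦ 1  ≥
α = 1, γ = 1/2 ↦ 1/2  <
α = 1, γ = 1 ↦ 0  <
So 2 of the 9 assignments meet the threshold.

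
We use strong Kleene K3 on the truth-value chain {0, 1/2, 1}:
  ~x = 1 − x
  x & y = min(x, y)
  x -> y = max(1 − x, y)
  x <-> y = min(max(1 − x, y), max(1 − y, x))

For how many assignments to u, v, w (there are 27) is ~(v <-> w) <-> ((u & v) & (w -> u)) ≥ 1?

5

value 1: 5 assignments (counts)
value 1/2: 17 assignments
value 0: 5 assignments
So 5 of the 27 assignments meet the threshold.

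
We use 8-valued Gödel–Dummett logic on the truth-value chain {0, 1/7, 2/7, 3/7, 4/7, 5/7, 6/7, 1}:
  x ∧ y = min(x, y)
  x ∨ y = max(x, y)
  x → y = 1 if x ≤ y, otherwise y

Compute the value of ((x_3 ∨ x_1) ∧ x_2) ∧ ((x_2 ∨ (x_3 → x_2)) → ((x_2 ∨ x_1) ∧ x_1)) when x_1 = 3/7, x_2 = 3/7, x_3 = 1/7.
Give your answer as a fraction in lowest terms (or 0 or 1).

3/7

x_3 ∨ x_1 = 1/7 ∨ 3/7 = 3/7
(x_3 ∨ x_1) ∧ x_2 = 3/7 ∧ 3/7 = 3/7
x_3 → x_2 = 1/7 → 3/7 = 1
x_2 ∨ (x_3 → x_2) = 3/7 ∨ 1 = 1
x_2 ∨ x_1 = 3/7 ∨ 3/7 = 3/7
(x_2 ∨ x_1) ∧ x_1 = 3/7 ∧ 3/7 = 3/7
(x_2 ∨ (x_3 → x_2)) → ((x_2 ∨ x_1) ∧ x_1) = 1 → 3/7 = 3/7
((x_3 ∨ x_1) ∧ x_2) ∧ ((x_2 ∨ (x_3 → x_2)) → ((x_2 ∨ x_1) ∧ x_1)) = 3/7 ∧ 3/7 = 3/7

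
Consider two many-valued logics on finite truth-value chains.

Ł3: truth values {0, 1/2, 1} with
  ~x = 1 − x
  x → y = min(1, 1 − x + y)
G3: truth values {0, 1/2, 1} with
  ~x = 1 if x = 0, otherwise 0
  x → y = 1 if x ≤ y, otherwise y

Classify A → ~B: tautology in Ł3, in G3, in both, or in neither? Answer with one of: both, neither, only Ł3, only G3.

neither

In Ł3: at A = 1/2, B = 1 the value is 1/2 — not a tautology.
In G3: at A = 1/2, B = 1/2 the value is 0 — not a tautology.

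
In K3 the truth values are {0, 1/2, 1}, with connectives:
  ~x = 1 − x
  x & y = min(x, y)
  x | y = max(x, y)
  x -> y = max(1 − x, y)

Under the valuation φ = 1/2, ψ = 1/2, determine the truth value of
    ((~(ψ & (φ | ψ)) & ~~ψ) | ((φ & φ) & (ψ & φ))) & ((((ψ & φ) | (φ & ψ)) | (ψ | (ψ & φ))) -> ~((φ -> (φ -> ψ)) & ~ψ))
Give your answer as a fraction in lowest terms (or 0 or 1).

φ | ψ = 1/2 | 1/2 = 1/2
ψ & (φ | ψ) = 1/2 & 1/2 = 1/2
~(ψ & (φ | ψ)) = ~1/2 = 1/2
~ψ = ~1/2 = 1/2
~~ψ = ~1/2 = 1/2
~(ψ & (φ | ψ)) & ~~ψ = 1/2 & 1/2 = 1/2
φ & φ = 1/2 & 1/2 = 1/2
ψ & φ = 1/2 & 1/2 = 1/2
(φ & φ) & (ψ & φ) = 1/2 & 1/2 = 1/2
(~(ψ & (φ | ψ)) & ~~ψ) | ((φ & φ) & (ψ & φ)) = 1/2 | 1/2 = 1/2
ψ & φ = 1/2 & 1/2 = 1/2
φ & ψ = 1/2 & 1/2 = 1/2
(ψ & φ) | (φ & ψ) = 1/2 | 1/2 = 1/2
ψ & φ = 1/2 & 1/2 = 1/2
ψ | (ψ & φ) = 1/2 | 1/2 = 1/2
((ψ & φ) | (φ & ψ)) | (ψ | (ψ & φ)) = 1/2 | 1/2 = 1/2
φ -> ψ = 1/2 -> 1/2 = 1/2
φ -> (φ -> ψ) = 1/2 -> 1/2 = 1/2
~ψ = ~1/2 = 1/2
(φ -> (φ -> ψ)) & ~ψ = 1/2 & 1/2 = 1/2
~((φ -> (φ -> ψ)) & ~ψ) = ~1/2 = 1/2
(((ψ & φ) | (φ & ψ)) | (ψ | (ψ & φ))) -> ~((φ -> (φ -> ψ)) & ~ψ) = 1/2 -> 1/2 = 1/2
((~(ψ & (φ | ψ)) & ~~ψ) | ((φ & φ) & (ψ & φ))) & ((((ψ & φ) | (φ & ψ)) | (ψ | (ψ & φ))) -> ~((φ -> (φ -> ψ)) & ~ψ)) = 1/2 & 1/2 = 1/2

1/2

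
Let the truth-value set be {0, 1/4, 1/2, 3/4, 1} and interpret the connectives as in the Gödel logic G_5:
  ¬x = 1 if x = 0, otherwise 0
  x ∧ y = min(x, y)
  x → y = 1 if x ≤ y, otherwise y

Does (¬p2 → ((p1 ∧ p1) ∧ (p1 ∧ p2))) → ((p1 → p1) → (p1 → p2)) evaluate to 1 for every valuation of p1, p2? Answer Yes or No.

Counterexample: take p1 = 1/2, p2 = 1/4.
¬p2 = ¬1/4 = 0
p1 ∧ p1 = 1/2 ∧ 1/2 = 1/2
p1 ∧ p2 = 1/2 ∧ 1/4 = 1/4
(p1 ∧ p1) ∧ (p1 ∧ p2) = 1/2 ∧ 1/4 = 1/4
¬p2 → ((p1 ∧ p1) ∧ (p1 ∧ p2)) = 0 → 1/4 = 1
p1 → p1 = 1/2 → 1/2 = 1
p1 → p2 = 1/2 → 1/4 = 1/4
(p1 → p1) → (p1 → p2) = 1 → 1/4 = 1/4
(¬p2 → ((p1 ∧ p1) ∧ (p1 ∧ p2))) → ((p1 → p1) → (p1 → p2)) = 1 → 1/4 = 1/4
This gives 1/4 ≠ 1.

No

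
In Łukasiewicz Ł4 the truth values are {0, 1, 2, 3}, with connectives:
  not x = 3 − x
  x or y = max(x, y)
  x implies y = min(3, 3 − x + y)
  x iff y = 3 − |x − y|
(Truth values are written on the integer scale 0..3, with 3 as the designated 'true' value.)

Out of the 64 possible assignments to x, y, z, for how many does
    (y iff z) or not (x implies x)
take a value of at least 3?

16

value 3: 16 assignments (counts)
value 2: 24 assignments
value 1: 16 assignments
value 0: 8 assignments
So 16 of the 64 assignments meet the threshold.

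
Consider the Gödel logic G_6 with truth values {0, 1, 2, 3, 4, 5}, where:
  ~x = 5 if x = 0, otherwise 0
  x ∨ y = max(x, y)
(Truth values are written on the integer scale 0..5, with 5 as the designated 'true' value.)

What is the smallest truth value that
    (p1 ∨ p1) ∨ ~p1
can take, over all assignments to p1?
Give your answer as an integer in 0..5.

Take p1 = 1:
p1 ∨ p1 = 1 ∨ 1 = 1
~p1 = ~1 = 0
(p1 ∨ p1) ∨ ~p1 = 1 ∨ 0 = 1
No assignment yields a value below 1, so this is the minimum.

1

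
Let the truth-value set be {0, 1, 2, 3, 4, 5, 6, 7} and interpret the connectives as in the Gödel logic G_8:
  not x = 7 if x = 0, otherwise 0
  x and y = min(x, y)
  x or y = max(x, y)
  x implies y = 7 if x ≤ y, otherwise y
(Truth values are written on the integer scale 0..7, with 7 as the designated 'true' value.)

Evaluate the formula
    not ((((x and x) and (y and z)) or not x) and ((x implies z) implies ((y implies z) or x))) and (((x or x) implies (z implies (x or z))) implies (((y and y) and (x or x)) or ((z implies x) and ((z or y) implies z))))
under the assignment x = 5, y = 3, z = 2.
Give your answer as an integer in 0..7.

x and x = 5 and 5 = 5
y and z = 3 and 2 = 2
(x and x) and (y and z) = 5 and 2 = 2
not x = not 5 = 0
((x and x) and (y and z)) or not x = 2 or 0 = 2
x implies z = 5 implies 2 = 2
y implies z = 3 implies 2 = 2
(y implies z) or x = 2 or 5 = 5
(x implies z) implies ((y implies z) or x) = 2 implies 5 = 7
(((x and x) and (y and z)) or not x) and ((x implies z) implies ((y implies z) or x)) = 2 and 7 = 2
not ((((x and x) and (y and z)) or not x) and ((x implies z) implies ((y implies z) or x))) = not 2 = 0
x or x = 5 or 5 = 5
x or z = 5 or 2 = 5
z implies (x or z) = 2 implies 5 = 7
(x or x) implies (z implies (x or z)) = 5 implies 7 = 7
y and y = 3 and 3 = 3
x or x = 5 or 5 = 5
(y and y) and (x or x) = 3 and 5 = 3
z implies x = 2 implies 5 = 7
z or y = 2 or 3 = 3
(z or y) implies z = 3 implies 2 = 2
(z implies x) and ((z or y) implies z) = 7 and 2 = 2
((y and y) and (x or x)) or ((z implies x) and ((z or y) implies z)) = 3 or 2 = 3
((x or x) implies (z implies (x or z))) implies (((y and y) and (x or x)) or ((z implies x) and ((z or y) implies z))) = 7 implies 3 = 3
not ((((x and x) and (y and z)) or not x) and ((x implies z) implies ((y implies z) or x))) and (((x or x) implies (z implies (x or z))) implies (((y and y) and (x or x)) or ((z implies x) and ((z or y) implies z)))) = 0 and 3 = 0

0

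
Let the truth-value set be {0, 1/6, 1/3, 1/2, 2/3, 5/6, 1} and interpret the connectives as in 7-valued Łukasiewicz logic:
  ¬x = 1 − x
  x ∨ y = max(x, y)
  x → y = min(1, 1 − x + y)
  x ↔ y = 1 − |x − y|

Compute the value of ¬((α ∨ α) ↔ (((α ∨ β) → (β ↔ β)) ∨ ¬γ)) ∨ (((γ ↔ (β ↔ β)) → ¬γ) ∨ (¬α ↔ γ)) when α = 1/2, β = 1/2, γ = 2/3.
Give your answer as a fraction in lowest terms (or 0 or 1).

α ∨ α = 1/2 ∨ 1/2 = 1/2
α ∨ β = 1/2 ∨ 1/2 = 1/2
β ↔ β = 1/2 ↔ 1/2 = 1
(α ∨ β) → (β ↔ β) = 1/2 → 1 = 1
¬γ = ¬2/3 = 1/3
((α ∨ β) → (β ↔ β)) ∨ ¬γ = 1 ∨ 1/3 = 1
(α ∨ α) ↔ (((α ∨ β) → (β ↔ β)) ∨ ¬γ) = 1/2 ↔ 1 = 1/2
¬((α ∨ α) ↔ (((α ∨ β) → (β ↔ β)) ∨ ¬γ)) = ¬1/2 = 1/2
β ↔ β = 1/2 ↔ 1/2 = 1
γ ↔ (β ↔ β) = 2/3 ↔ 1 = 2/3
¬γ = ¬2/3 = 1/3
(γ ↔ (β ↔ β)) → ¬γ = 2/3 → 1/3 = 2/3
¬α = ¬1/2 = 1/2
¬α ↔ γ = 1/2 ↔ 2/3 = 5/6
((γ ↔ (β ↔ β)) → ¬γ) ∨ (¬α ↔ γ) = 2/3 ∨ 5/6 = 5/6
¬((α ∨ α) ↔ (((α ∨ β) → (β ↔ β)) ∨ ¬γ)) ∨ (((γ ↔ (β ↔ β)) → ¬γ) ∨ (¬α ↔ γ)) = 1/2 ∨ 5/6 = 5/6

5/6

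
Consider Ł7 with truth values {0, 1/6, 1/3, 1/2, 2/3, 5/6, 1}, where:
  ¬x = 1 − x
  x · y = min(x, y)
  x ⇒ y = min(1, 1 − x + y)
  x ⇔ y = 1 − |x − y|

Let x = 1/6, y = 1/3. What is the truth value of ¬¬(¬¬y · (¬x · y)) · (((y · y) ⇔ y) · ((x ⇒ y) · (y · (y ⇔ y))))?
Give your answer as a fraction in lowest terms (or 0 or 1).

¬y = ¬1/3 = 2/3
¬¬y = ¬2/3 = 1/3
¬x = ¬1/6 = 5/6
¬x · y = 5/6 · 1/3 = 1/3
¬¬y · (¬x · y) = 1/3 · 1/3 = 1/3
¬(¬¬y · (¬x · y)) = ¬1/3 = 2/3
¬¬(¬¬y · (¬x · y)) = ¬2/3 = 1/3
y · y = 1/3 · 1/3 = 1/3
(y · y) ⇔ y = 1/3 ⇔ 1/3 = 1
x ⇒ y = 1/6 ⇒ 1/3 = 1
y ⇔ y = 1/3 ⇔ 1/3 = 1
y · (y ⇔ y) = 1/3 · 1 = 1/3
(x ⇒ y) · (y · (y ⇔ y)) = 1 · 1/3 = 1/3
((y · y) ⇔ y) · ((x ⇒ y) · (y · (y ⇔ y))) = 1 · 1/3 = 1/3
¬¬(¬¬y · (¬x · y)) · (((y · y) ⇔ y) · ((x ⇒ y) · (y · (y ⇔ y)))) = 1/3 · 1/3 = 1/3

1/3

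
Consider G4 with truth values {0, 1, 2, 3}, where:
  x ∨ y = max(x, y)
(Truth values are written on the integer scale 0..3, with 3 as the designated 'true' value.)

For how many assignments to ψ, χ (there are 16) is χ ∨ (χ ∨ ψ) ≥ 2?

12

ψ = 0, χ = 0 ↦ 0  <
ψ = 0, χ = 1 ↦ 1  <
ψ = 0, χ = 2 ↦ 2  ≥
ψ = 0, χ = 3 ↦ 3  ≥
ψ = 1, χ = 0 ↦ 1  <
ψ = 1, χ = 1 ↦ 1  <
ψ = 1, χ = 2 ↦ 2  ≥
ψ = 1, χ = 3 ↦ 3  ≥
ψ = 2, χ = 0 ↦ 2  ≥
ψ = 2, χ = 1 ↦ 2  ≥
ψ = 2, χ = 2 ↦ 2  ≥
ψ = 2, χ = 3 ↦ 3  ≥
ψ = 3, χ = 0 ↦ 3  ≥
ψ = 3, χ = 1 ↦ 3  ≥
ψ = 3, χ = 2 ↦ 3  ≥
ψ = 3, χ = 3 ↦ 3  ≥
So 12 of the 16 assignments meet the threshold.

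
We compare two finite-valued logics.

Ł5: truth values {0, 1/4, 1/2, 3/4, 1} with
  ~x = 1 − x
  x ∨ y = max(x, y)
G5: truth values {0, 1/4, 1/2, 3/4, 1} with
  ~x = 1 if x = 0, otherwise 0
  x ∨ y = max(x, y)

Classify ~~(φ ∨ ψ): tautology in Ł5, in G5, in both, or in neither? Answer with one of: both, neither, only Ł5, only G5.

neither

In Ł5: at φ = 0, ψ = 0 the value is 0 — not a tautology.
In G5: at φ = 0, ψ = 0 the value is 0 — not a tautology.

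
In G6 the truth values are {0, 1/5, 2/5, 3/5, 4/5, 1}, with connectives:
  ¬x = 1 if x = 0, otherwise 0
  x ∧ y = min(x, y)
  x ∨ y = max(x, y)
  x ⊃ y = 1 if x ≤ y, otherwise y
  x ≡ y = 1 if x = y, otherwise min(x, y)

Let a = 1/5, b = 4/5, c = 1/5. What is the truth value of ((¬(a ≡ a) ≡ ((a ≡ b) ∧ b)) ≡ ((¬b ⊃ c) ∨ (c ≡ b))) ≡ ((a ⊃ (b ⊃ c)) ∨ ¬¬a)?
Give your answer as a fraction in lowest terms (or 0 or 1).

0

a ≡ a = 1/5 ≡ 1/5 = 1
¬(a ≡ a) = ¬1 = 0
a ≡ b = 1/5 ≡ 4/5 = 1/5
(a ≡ b) ∧ b = 1/5 ∧ 4/5 = 1/5
¬(a ≡ a) ≡ ((a ≡ b) ∧ b) = 0 ≡ 1/5 = 0
¬b = ¬4/5 = 0
¬b ⊃ c = 0 ⊃ 1/5 = 1
c ≡ b = 1/5 ≡ 4/5 = 1/5
(¬b ⊃ c) ∨ (c ≡ b) = 1 ∨ 1/5 = 1
(¬(a ≡ a) ≡ ((a ≡ b) ∧ b)) ≡ ((¬b ⊃ c) ∨ (c ≡ b)) = 0 ≡ 1 = 0
b ⊃ c = 4/5 ⊃ 1/5 = 1/5
a ⊃ (b ⊃ c) = 1/5 ⊃ 1/5 = 1
¬a = ¬1/5 = 0
¬¬a = ¬0 = 1
(a ⊃ (b ⊃ c)) ∨ ¬¬a = 1 ∨ 1 = 1
((¬(a ≡ a) ≡ ((a ≡ b) ∧ b)) ≡ ((¬b ⊃ c) ∨ (c ≡ b))) ≡ ((a ⊃ (b ⊃ c)) ∨ ¬¬a) = 0 ≡ 1 = 0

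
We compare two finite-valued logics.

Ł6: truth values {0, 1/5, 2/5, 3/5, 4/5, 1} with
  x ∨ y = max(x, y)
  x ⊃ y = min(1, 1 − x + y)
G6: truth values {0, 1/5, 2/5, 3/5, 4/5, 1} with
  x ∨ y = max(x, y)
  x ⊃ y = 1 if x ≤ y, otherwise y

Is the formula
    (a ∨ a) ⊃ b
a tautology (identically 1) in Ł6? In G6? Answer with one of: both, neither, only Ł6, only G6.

In Ł6: at a = 1/5, b = 0 the value is 4/5 — not a tautology.
In G6: at a = 1/5, b = 0 the value is 0 — not a tautology.

neither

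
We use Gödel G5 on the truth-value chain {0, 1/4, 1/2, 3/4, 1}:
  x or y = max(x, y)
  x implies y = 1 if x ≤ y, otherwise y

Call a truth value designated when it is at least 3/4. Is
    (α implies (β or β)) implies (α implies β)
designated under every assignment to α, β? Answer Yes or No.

Yes

At α = 1/2, β = 1/2, for instance:
β or β = 1/2 or 1/2 = 1/2
α implies (β or β) = 1/2 implies 1/2 = 1
α implies β = 1/2 implies 1/2 = 1
(α implies (β or β)) implies (α implies β) = 1 implies 1 = 1
and checking the remaining 24 assignments likewise gives ≥ 3/4 in every case.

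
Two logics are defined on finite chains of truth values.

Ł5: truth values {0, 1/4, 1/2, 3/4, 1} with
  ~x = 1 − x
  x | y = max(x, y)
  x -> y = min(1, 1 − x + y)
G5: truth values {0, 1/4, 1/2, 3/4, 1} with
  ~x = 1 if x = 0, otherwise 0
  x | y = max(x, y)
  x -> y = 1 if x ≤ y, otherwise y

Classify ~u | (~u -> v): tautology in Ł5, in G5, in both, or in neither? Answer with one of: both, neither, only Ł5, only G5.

only G5

In Ł5: at u = 1/4, v = 0 the value is 3/4 — not a tautology.
In G5: every assignment gives 1 — tautology.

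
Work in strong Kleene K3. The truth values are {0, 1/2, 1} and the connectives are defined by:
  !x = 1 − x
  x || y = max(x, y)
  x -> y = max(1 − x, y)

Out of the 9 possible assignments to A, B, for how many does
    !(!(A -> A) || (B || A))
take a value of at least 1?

1

A = 0, B = 0 ↦ 1  ≥
A = 0, B = 1/2 ↦ 1/2  <
A = 0, B = 1 ↦ 0  <
A = 1/2, B = 0 ↦ 1/2  <
A = 1/2, B = 1/2 ↦ 1/2  <
A = 1/2, B = 1 ↦ 0  <
A = 1, B = 0 ↦ 0  <
A = 1, B = 1/2 ↦ 0  <
A = 1, B = 1 ↦ 0  <
So 1 of the 9 assignments meets the threshold.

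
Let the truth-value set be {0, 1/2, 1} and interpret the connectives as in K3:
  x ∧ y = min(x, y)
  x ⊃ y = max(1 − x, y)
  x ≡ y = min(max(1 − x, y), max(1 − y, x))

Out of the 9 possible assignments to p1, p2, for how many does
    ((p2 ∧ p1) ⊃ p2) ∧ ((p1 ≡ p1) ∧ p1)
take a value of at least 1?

2

p1 = 0, p2 = 0 ↦ 0  <
p1 = 0, p2 = 1/2 ↦ 0  <
p1 = 0, p2 = 1 ↦ 0  <
p1 = 1/2, p2 = 0 ↦ 1/2  <
p1 = 1/2, p2 = 1/2 ↦ 1/2  <
p1 = 1/2, p2 = 1 ↦ 1/2  <
p1 = 1, p2 = 0 ↦ 1  ≥
p1 = 1, p2 = 1/2 ↦ 1/2  <
p1 = 1, p2 = 1 ↦ 1  ≥
So 2 of the 9 assignments meet the threshold.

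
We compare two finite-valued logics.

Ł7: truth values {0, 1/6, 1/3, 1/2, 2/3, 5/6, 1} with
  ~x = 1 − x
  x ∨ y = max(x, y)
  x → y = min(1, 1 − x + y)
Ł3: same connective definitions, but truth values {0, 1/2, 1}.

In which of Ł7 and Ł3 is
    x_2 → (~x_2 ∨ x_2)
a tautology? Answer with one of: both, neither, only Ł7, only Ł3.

both

In Ł7: every assignment gives 1 — tautology.
In Ł3: every assignment gives 1 — tautology.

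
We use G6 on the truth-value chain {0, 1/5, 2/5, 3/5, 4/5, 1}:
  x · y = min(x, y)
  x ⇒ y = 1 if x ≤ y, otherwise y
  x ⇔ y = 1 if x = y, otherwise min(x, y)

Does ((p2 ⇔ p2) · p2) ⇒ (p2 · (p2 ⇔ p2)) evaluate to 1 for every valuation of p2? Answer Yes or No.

Yes

p2 = 0 ↦ 1
p2 = 1/5 ↦ 1
p2 = 2/5 ↦ 1
p2 = 3/5 ↦ 1
p2 = 4/5 ↦ 1
p2 = 1 ↦ 1
Every assignment gives a value ≥ 1.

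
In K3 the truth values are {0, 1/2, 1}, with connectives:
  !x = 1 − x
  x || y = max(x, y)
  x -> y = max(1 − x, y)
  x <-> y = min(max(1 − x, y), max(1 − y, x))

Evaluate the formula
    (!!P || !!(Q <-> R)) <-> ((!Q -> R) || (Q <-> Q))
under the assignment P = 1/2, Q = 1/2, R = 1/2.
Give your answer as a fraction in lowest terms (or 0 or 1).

!P = !1/2 = 1/2
!!P = !1/2 = 1/2
Q <-> R = 1/2 <-> 1/2 = 1/2
!(Q <-> R) = !1/2 = 1/2
!!(Q <-> R) = !1/2 = 1/2
!!P || !!(Q <-> R) = 1/2 || 1/2 = 1/2
!Q = !1/2 = 1/2
!Q -> R = 1/2 -> 1/2 = 1/2
Q <-> Q = 1/2 <-> 1/2 = 1/2
(!Q -> R) || (Q <-> Q) = 1/2 || 1/2 = 1/2
(!!P || !!(Q <-> R)) <-> ((!Q -> R) || (Q <-> Q)) = 1/2 <-> 1/2 = 1/2

1/2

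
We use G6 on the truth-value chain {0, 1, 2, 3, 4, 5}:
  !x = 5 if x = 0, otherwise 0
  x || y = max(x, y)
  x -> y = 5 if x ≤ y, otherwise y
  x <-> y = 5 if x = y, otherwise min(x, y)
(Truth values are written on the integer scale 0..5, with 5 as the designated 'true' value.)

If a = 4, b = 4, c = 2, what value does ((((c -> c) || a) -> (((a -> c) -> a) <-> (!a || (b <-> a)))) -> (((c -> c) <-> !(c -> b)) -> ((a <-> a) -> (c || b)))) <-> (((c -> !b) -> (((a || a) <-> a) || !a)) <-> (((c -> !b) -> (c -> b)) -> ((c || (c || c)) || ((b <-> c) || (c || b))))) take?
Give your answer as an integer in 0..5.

4

c -> c = 2 -> 2 = 5
(c -> c) || a = 5 || 4 = 5
a -> c = 4 -> 2 = 2
(a -> c) -> a = 2 -> 4 = 5
!a = !4 = 0
b <-> a = 4 <-> 4 = 5
!a || (b <-> a) = 0 || 5 = 5
((a -> c) -> a) <-> (!a || (b <-> a)) = 5 <-> 5 = 5
((c -> c) || a) -> (((a -> c) -> a) <-> (!a || (b <-> a))) = 5 -> 5 = 5
c -> c = 2 -> 2 = 5
c -> b = 2 -> 4 = 5
!(c -> b) = !5 = 0
(c -> c) <-> !(c -> b) = 5 <-> 0 = 0
a <-> a = 4 <-> 4 = 5
c || b = 2 || 4 = 4
(a <-> a) -> (c || b) = 5 -> 4 = 4
((c -> c) <-> !(c -> b)) -> ((a <-> a) -> (c || b)) = 0 -> 4 = 5
(((c -> c) || a) -> (((a -> c) -> a) <-> (!a || (b <-> a)))) -> (((c -> c) <-> !(c -> b)) -> ((a <-> a) -> (c || b))) = 5 -> 5 = 5
!b = !4 = 0
c -> !b = 2 -> 0 = 0
a || a = 4 || 4 = 4
(a || a) <-> a = 4 <-> 4 = 5
!a = !4 = 0
((a || a) <-> a) || !a = 5 || 0 = 5
(c -> !b) -> (((a || a) <-> a) || !a) = 0 -> 5 = 5
!b = !4 = 0
c -> !b = 2 -> 0 = 0
c -> b = 2 -> 4 = 5
(c -> !b) -> (c -> b) = 0 -> 5 = 5
c || c = 2 || 2 = 2
c || (c || c) = 2 || 2 = 2
b <-> c = 4 <-> 2 = 2
c || b = 2 || 4 = 4
(b <-> c) || (c || b) = 2 || 4 = 4
(c || (c || c)) || ((b <-> c) || (c || b)) = 2 || 4 = 4
((c -> !b) -> (c -> b)) -> ((c || (c || c)) || ((b <-> c) || (c || b))) = 5 -> 4 = 4
((c -> !b) -> (((a || a) <-> a) || !a)) <-> (((c -> !b) -> (c -> b)) -> ((c || (c || c)) || ((b <-> c) || (c || b)))) = 5 <-> 4 = 4
((((c -> c) || a) -> (((a -> c) -> a) <-> (!a || (b <-> a)))) -> (((c -> c) <-> !(c -> b)) -> ((a <-> a) -> (c || b)))) <-> (((c -> !b) -> (((a || a) <-> a) || !a)) <-> (((c -> !b) -> (c -> b)) -> ((c || (c || c)) || ((b <-> c) || (c || b))))) = 5 <-> 4 = 4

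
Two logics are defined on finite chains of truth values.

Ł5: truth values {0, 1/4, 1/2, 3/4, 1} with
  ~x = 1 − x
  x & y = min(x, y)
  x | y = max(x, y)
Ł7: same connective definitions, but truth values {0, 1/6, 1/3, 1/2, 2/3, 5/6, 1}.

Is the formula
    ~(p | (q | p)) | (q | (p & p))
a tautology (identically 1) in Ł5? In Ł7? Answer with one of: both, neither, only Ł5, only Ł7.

neither

In Ł5: at p = 0, q = 1/4 the value is 3/4 — not a tautology.
In Ł7: at p = 0, q = 1/6 the value is 5/6 — not a tautology.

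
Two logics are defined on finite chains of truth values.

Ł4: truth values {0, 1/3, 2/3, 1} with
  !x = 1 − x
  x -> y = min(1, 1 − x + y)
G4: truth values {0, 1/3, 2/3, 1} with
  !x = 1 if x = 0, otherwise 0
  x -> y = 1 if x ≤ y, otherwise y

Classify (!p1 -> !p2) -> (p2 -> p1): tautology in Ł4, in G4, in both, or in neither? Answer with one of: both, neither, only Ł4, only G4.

only Ł4

In Ł4: every assignment gives 1 — tautology.
In G4: at p1 = 1/3, p2 = 2/3 the value is 1/3 — not a tautology.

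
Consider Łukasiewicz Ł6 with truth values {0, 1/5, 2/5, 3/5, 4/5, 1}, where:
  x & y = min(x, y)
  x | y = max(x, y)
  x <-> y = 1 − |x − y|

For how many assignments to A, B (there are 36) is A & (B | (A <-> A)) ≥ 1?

value 1: 6 assignments (counts)
value 4/5: 6 assignments
value 3/5: 6 assignments
value 2/5: 6 assignments
value 1/5: 6 assignments
value 0: 6 assignments
So 6 of the 36 assignments meet the threshold.

6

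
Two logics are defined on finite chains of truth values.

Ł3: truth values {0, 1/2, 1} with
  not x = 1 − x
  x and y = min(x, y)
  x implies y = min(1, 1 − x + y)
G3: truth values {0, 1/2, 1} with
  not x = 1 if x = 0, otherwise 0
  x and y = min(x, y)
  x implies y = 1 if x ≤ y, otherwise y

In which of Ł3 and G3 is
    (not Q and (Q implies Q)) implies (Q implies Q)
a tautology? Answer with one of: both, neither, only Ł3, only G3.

In Ł3: every assignment gives 1 — tautology.
In G3: every assignment gives 1 — tautology.

both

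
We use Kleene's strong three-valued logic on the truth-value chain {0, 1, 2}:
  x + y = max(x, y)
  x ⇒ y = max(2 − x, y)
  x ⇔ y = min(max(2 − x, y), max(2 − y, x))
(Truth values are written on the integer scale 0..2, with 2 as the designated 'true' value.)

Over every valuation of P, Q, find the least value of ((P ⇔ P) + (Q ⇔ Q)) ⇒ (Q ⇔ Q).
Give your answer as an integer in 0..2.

Take P = 0, Q = 1:
P ⇔ P = 0 ⇔ 0 = 2
Q ⇔ Q = 1 ⇔ 1 = 1
(P ⇔ P) + (Q ⇔ Q) = 2 + 1 = 2
Q ⇔ Q = 1 ⇔ 1 = 1
((P ⇔ P) + (Q ⇔ Q)) ⇒ (Q ⇔ Q) = 2 ⇒ 1 = 1
No assignment yields a value below 1, so this is the minimum.

1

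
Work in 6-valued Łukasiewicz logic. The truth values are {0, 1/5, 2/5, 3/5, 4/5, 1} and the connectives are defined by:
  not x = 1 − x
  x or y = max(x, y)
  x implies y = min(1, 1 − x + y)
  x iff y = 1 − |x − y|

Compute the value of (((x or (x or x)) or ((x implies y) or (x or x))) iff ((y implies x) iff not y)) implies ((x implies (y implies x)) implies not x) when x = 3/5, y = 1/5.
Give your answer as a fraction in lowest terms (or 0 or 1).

3/5

x or x = 3/5 or 3/5 = 3/5
x or (x or x) = 3/5 or 3/5 = 3/5
x implies y = 3/5 implies 1/5 = 3/5
x or x = 3/5 or 3/5 = 3/5
(x implies y) or (x or x) = 3/5 or 3/5 = 3/5
(x or (x or x)) or ((x implies y) or (x or x)) = 3/5 or 3/5 = 3/5
y implies x = 1/5 implies 3/5 = 1
not y = not 1/5 = 4/5
(y implies x) iff not y = 1 iff 4/5 = 4/5
((x or (x or x)) or ((x implies y) or (x or x))) iff ((y implies x) iff not y) = 3/5 iff 4/5 = 4/5
y implies x = 1/5 implies 3/5 = 1
x implies (y implies x) = 3/5 implies 1 = 1
not x = not 3/5 = 2/5
(x implies (y implies x)) implies not x = 1 implies 2/5 = 2/5
(((x or (x or x)) or ((x implies y) or (x or x))) iff ((y implies x) iff not y)) implies ((x implies (y implies x)) implies not x) = 4/5 implies 2/5 = 3/5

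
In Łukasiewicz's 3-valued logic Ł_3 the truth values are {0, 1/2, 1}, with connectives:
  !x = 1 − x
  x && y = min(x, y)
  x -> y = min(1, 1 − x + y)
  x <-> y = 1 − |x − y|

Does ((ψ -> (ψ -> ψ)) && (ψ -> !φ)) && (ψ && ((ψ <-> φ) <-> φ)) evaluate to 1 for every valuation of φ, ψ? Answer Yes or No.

Counterexample: take φ = 0, ψ = 0.
ψ -> ψ = 0 -> 0 = 1
ψ -> (ψ -> ψ) = 0 -> 1 = 1
!φ = !0 = 1
ψ -> !φ = 0 -> 1 = 1
(ψ -> (ψ -> ψ)) && (ψ -> !φ) = 1 && 1 = 1
ψ <-> φ = 0 <-> 0 = 1
(ψ <-> φ) <-> φ = 1 <-> 0 = 0
ψ && ((ψ <-> φ) <-> φ) = 0 && 0 = 0
((ψ -> (ψ -> ψ)) && (ψ -> !φ)) && (ψ && ((ψ <-> φ) <-> φ)) = 1 && 0 = 0
This gives 0 ≠ 1.

No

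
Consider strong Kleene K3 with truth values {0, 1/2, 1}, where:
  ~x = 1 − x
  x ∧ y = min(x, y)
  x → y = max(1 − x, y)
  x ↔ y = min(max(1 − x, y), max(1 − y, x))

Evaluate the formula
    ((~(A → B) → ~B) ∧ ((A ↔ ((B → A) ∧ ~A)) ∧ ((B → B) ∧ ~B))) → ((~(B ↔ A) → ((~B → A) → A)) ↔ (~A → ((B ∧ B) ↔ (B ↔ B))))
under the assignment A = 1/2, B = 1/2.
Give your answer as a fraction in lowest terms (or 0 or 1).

A → B = 1/2 → 1/2 = 1/2
~(A → B) = ~1/2 = 1/2
~B = ~1/2 = 1/2
~(A → B) → ~B = 1/2 → 1/2 = 1/2
B → A = 1/2 → 1/2 = 1/2
~A = ~1/2 = 1/2
(B → A) ∧ ~A = 1/2 ∧ 1/2 = 1/2
A ↔ ((B → A) ∧ ~A) = 1/2 ↔ 1/2 = 1/2
B → B = 1/2 → 1/2 = 1/2
~B = ~1/2 = 1/2
(B → B) ∧ ~B = 1/2 ∧ 1/2 = 1/2
(A ↔ ((B → A) ∧ ~A)) ∧ ((B → B) ∧ ~B) = 1/2 ∧ 1/2 = 1/2
(~(A → B) → ~B) ∧ ((A ↔ ((B → A) ∧ ~A)) ∧ ((B → B) ∧ ~B)) = 1/2 ∧ 1/2 = 1/2
B ↔ A = 1/2 ↔ 1/2 = 1/2
~(B ↔ A) = ~1/2 = 1/2
~B = ~1/2 = 1/2
~B → A = 1/2 → 1/2 = 1/2
(~B → A) → A = 1/2 → 1/2 = 1/2
~(B ↔ A) → ((~B → A) → A) = 1/2 → 1/2 = 1/2
~A = ~1/2 = 1/2
B ∧ B = 1/2 ∧ 1/2 = 1/2
B ↔ B = 1/2 ↔ 1/2 = 1/2
(B ∧ B) ↔ (B ↔ B) = 1/2 ↔ 1/2 = 1/2
~A → ((B ∧ B) ↔ (B ↔ B)) = 1/2 → 1/2 = 1/2
(~(B ↔ A) → ((~B → A) → A)) ↔ (~A → ((B ∧ B) ↔ (B ↔ B))) = 1/2 ↔ 1/2 = 1/2
((~(A → B) → ~B) ∧ ((A ↔ ((B → A) ∧ ~A)) ∧ ((B → B) ∧ ~B))) → ((~(B ↔ A) → ((~B → A) → A)) ↔ (~A → ((B ∧ B) ↔ (B ↔ B)))) = 1/2 → 1/2 = 1/2

1/2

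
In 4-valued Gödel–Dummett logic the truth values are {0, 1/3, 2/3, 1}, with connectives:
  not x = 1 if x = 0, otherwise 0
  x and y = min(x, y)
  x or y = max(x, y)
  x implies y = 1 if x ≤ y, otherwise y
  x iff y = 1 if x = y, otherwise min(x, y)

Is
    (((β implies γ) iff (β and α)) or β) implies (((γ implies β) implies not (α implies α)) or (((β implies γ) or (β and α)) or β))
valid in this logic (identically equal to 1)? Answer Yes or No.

Counterexample: take α = 0, β = 1/3, γ = 0.
β implies γ = 1/3 implies 0 = 0
β and α = 1/3 and 0 = 0
(β implies γ) iff (β and α) = 0 iff 0 = 1
((β implies γ) iff (β and α)) or β = 1 or 1/3 = 1
γ implies β = 0 implies 1/3 = 1
α implies α = 0 implies 0 = 1
not (α implies α) = not 1 = 0
(γ implies β) implies not (α implies α) = 1 implies 0 = 0
β implies γ = 1/3 implies 0 = 0
β and α = 1/3 and 0 = 0
(β implies γ) or (β and α) = 0 or 0 = 0
((β implies γ) or (β and α)) or β = 0 or 1/3 = 1/3
((γ implies β) implies not (α implies α)) or (((β implies γ) or (β and α)) or β) = 0 or 1/3 = 1/3
(((β implies γ) iff (β and α)) or β) implies (((γ implies β) implies not (α implies α)) or (((β implies γ) or (β and α)) or β)) = 1 implies 1/3 = 1/3
This gives 1/3 ≠ 1.

No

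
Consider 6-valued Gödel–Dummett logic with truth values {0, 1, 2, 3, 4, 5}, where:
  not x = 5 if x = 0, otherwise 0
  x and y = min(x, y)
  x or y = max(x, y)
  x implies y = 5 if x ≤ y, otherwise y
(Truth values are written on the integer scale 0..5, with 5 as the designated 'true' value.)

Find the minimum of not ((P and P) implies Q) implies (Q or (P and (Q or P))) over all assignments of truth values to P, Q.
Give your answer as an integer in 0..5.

1

Take P = 1, Q = 0:
P and P = 1 and 1 = 1
(P and P) implies Q = 1 implies 0 = 0
not ((P and P) implies Q) = not 0 = 5
Q or P = 0 or 1 = 1
P and (Q or P) = 1 and 1 = 1
Q or (P and (Q or P)) = 0 or 1 = 1
not ((P and P) implies Q) implies (Q or (P and (Q or P))) = 5 implies 1 = 1
No assignment yields a value below 1, so this is the minimum.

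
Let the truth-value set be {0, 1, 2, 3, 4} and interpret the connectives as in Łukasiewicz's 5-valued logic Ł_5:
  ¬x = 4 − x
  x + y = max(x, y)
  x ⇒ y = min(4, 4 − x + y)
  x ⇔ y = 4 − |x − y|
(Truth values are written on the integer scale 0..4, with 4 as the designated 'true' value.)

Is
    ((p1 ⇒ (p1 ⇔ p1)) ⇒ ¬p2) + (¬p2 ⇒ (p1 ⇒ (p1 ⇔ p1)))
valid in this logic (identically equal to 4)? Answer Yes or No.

Yes

At p1 = 4, p2 = 2, for instance:
p1 ⇔ p1 = 4 ⇔ 4 = 4
p1 ⇒ (p1 ⇔ p1) = 4 ⇒ 4 = 4
¬p2 = ¬2 = 2
(p1 ⇒ (p1 ⇔ p1)) ⇒ ¬p2 = 4 ⇒ 2 = 2
¬p2 ⇒ (p1 ⇒ (p1 ⇔ p1)) = 2 ⇒ 4 = 4
((p1 ⇒ (p1 ⇔ p1)) ⇒ ¬p2) + (¬p2 ⇒ (p1 ⇒ (p1 ⇔ p1))) = 2 + 4 = 4
and checking the remaining 24 assignments likewise gives ≥ 4 in every case.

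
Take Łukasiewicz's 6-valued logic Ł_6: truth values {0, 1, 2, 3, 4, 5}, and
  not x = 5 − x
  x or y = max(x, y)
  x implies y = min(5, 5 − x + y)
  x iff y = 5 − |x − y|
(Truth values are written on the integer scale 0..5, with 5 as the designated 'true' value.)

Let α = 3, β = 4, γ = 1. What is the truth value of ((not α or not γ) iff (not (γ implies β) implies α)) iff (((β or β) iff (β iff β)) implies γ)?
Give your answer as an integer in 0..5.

not α = not 3 = 2
not γ = not 1 = 4
not α or not γ = 2 or 4 = 4
γ implies β = 1 implies 4 = 5
not (γ implies β) = not 5 = 0
not (γ implies β) implies α = 0 implies 3 = 5
(not α or not γ) iff (not (γ implies β) implies α) = 4 iff 5 = 4
β or β = 4 or 4 = 4
β iff β = 4 iff 4 = 5
(β or β) iff (β iff β) = 4 iff 5 = 4
((β or β) iff (β iff β)) implies γ = 4 implies 1 = 2
((not α or not γ) iff (not (γ implies β) implies α)) iff (((β or β) iff (β iff β)) implies γ) = 4 iff 2 = 3

3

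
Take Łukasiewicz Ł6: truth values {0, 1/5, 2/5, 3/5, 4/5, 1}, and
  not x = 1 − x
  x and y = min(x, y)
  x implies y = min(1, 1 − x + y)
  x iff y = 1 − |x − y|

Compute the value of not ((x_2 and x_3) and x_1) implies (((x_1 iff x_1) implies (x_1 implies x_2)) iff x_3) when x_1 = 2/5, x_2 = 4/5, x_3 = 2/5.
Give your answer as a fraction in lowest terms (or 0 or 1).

4/5

x_2 and x_3 = 4/5 and 2/5 = 2/5
(x_2 and x_3) and x_1 = 2/5 and 2/5 = 2/5
not ((x_2 and x_3) and x_1) = not 2/5 = 3/5
x_1 iff x_1 = 2/5 iff 2/5 = 1
x_1 implies x_2 = 2/5 implies 4/5 = 1
(x_1 iff x_1) implies (x_1 implies x_2) = 1 implies 1 = 1
((x_1 iff x_1) implies (x_1 implies x_2)) iff x_3 = 1 iff 2/5 = 2/5
not ((x_2 and x_3) and x_1) implies (((x_1 iff x_1) implies (x_1 implies x_2)) iff x_3) = 3/5 implies 2/5 = 4/5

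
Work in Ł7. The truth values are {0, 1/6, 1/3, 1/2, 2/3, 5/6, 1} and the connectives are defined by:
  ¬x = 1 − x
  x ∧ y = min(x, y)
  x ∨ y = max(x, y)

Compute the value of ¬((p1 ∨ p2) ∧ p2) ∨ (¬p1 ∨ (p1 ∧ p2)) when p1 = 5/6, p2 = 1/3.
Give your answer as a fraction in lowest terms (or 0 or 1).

2/3

p1 ∨ p2 = 5/6 ∨ 1/3 = 5/6
(p1 ∨ p2) ∧ p2 = 5/6 ∧ 1/3 = 1/3
¬((p1 ∨ p2) ∧ p2) = ¬1/3 = 2/3
¬p1 = ¬5/6 = 1/6
p1 ∧ p2 = 5/6 ∧ 1/3 = 1/3
¬p1 ∨ (p1 ∧ p2) = 1/6 ∨ 1/3 = 1/3
¬((p1 ∨ p2) ∧ p2) ∨ (¬p1 ∨ (p1 ∧ p2)) = 2/3 ∨ 1/3 = 2/3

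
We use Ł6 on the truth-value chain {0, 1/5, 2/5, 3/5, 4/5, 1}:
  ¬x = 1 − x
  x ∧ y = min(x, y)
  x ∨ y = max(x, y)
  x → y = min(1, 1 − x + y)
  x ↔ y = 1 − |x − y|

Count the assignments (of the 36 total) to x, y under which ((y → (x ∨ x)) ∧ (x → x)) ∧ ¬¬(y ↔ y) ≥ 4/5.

26

value 1: 21 assignments (counts)
value 4/5: 5 assignments (counts)
value 3/5: 4 assignments
value 2/5: 3 assignments
value 1/5: 2 assignments
value 0: 1 assignment
So 26 of the 36 assignments meet the threshold.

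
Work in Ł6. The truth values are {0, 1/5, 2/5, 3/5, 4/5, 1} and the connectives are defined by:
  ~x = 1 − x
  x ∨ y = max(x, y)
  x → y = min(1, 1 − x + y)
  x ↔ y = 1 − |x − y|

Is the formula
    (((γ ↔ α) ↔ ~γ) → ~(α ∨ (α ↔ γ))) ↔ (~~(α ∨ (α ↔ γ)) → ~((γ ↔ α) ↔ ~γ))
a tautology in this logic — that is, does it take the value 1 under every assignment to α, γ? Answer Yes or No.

At α = 3/5, γ = 1, for instance:
γ ↔ α = 1 ↔ 3/5 = 3/5
~γ = ~1 = 0
(γ ↔ α) ↔ ~γ = 3/5 ↔ 0 = 2/5
α ↔ γ = 3/5 ↔ 1 = 3/5
α ∨ (α ↔ γ) = 3/5 ∨ 3/5 = 3/5
~(α ∨ (α ↔ γ)) = ~3/5 = 2/5
((γ ↔ α) ↔ ~γ) → ~(α ∨ (α ↔ γ)) = 2/5 → 2/5 = 1
~~(α ∨ (α ↔ γ)) = ~2/5 = 3/5
~((γ ↔ α) ↔ ~γ) = ~2/5 = 3/5
~~(α ∨ (α ↔ γ)) → ~((γ ↔ α) ↔ ~γ) = 3/5 → 3/5 = 1
(((γ ↔ α) ↔ ~γ) → ~(α ∨ (α ↔ γ))) ↔ (~~(α ∨ (α ↔ γ)) → ~((γ ↔ α) ↔ ~γ)) = 1 ↔ 1 = 1
and checking the remaining 35 assignments likewise gives ≥ 1 in every case.

Yes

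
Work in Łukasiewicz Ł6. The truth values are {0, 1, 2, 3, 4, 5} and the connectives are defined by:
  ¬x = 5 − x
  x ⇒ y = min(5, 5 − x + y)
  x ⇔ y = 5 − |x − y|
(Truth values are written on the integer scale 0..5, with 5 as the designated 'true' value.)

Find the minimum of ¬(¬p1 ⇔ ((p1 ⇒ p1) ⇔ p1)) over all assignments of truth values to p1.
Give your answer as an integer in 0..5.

1

Take p1 = 2:
¬p1 = ¬2 = 3
p1 ⇒ p1 = 2 ⇒ 2 = 5
(p1 ⇒ p1) ⇔ p1 = 5 ⇔ 2 = 2
¬p1 ⇔ ((p1 ⇒ p1) ⇔ p1) = 3 ⇔ 2 = 4
¬(¬p1 ⇔ ((p1 ⇒ p1) ⇔ p1)) = ¬4 = 1
No assignment yields a value below 1, so this is the minimum.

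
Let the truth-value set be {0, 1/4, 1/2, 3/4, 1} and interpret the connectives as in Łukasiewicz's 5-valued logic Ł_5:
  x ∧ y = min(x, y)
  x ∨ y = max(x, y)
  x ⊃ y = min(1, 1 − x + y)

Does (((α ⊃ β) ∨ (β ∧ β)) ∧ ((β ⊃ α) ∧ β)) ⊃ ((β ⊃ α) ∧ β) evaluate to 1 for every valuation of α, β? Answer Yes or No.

Yes

At α = 1/4, β = 3/4, for instance:
α ⊃ β = 1/4 ⊃ 3/4 = 1
β ∧ β = 3/4 ∧ 3/4 = 3/4
(α ⊃ β) ∨ (β ∧ β) = 1 ∨ 3/4 = 1
β ⊃ α = 3/4 ⊃ 1/4 = 1/2
(β ⊃ α) ∧ β = 1/2 ∧ 3/4 = 1/2
((α ⊃ β) ∨ (β ∧ β)) ∧ ((β ⊃ α) ∧ β) = 1 ∧ 1/2 = 1/2
(((α ⊃ β) ∨ (β ∧ β)) ∧ ((β ⊃ α) ∧ β)) ⊃ ((β ⊃ α) ∧ β) = 1/2 ⊃ 1/2 = 1
and checking the remaining 24 assignments likewise gives ≥ 1 in every case.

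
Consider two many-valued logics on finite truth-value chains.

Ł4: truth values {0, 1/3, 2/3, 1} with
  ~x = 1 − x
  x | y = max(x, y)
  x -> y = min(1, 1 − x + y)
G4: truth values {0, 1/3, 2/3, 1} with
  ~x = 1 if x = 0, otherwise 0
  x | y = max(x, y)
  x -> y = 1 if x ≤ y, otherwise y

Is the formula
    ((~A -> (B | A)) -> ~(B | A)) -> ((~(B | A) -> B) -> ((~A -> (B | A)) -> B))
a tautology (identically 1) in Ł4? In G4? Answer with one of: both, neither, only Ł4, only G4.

In Ł4: every assignment gives 1 — tautology.
In G4: every assignment gives 1 — tautology.

both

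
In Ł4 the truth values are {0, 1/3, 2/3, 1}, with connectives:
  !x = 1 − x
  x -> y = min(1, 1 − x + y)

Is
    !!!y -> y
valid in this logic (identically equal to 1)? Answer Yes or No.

No

Counterexample: take y = 0.
!y = !0 = 1
!!y = !1 = 0
!!!y = !0 = 1
!!!y -> y = 1 -> 0 = 0
This gives 0 ≠ 1.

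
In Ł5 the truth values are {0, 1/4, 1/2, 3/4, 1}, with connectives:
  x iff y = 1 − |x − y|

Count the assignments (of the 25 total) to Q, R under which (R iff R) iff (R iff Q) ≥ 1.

value 1: 5 assignments (counts)
value 3/4: 8 assignments
value 1/2: 6 assignments
value 1/4: 4 assignments
value 0: 2 assignments
So 5 of the 25 assignments meet the threshold.

5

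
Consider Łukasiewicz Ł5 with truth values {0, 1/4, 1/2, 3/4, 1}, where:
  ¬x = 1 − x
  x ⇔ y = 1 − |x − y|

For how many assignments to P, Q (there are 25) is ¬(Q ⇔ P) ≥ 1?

2

value 1: 2 assignments (counts)
value 3/4: 4 assignments
value 1/2: 6 assignments
value 1/4: 8 assignments
value 0: 5 assignments
So 2 of the 25 assignments meet the threshold.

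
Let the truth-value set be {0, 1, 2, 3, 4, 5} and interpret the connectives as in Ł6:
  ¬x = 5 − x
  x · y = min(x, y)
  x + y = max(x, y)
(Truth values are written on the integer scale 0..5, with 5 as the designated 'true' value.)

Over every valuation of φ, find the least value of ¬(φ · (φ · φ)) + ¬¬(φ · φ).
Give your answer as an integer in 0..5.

3

Take φ = 2:
φ · φ = 2 · 2 = 2
φ · (φ · φ) = 2 · 2 = 2
¬(φ · (φ · φ)) = ¬2 = 3
φ · φ = 2 · 2 = 2
¬(φ · φ) = ¬2 = 3
¬¬(φ · φ) = ¬3 = 2
¬(φ · (φ · φ)) + ¬¬(φ · φ) = 3 + 2 = 3
No assignment yields a value below 3, so this is the minimum.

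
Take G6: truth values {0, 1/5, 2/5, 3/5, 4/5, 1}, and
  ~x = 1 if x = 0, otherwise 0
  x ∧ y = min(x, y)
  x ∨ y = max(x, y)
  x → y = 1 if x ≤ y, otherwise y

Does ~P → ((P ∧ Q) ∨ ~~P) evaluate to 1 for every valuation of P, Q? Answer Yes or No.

Counterexample: take P = 0, Q = 0.
~P = ~0 = 1
P ∧ Q = 0 ∧ 0 = 0
~P = ~0 = 1
~~P = ~1 = 0
(P ∧ Q) ∨ ~~P = 0 ∨ 0 = 0
~P → ((P ∧ Q) ∨ ~~P) = 1 → 0 = 0
This gives 0 ≠ 1.

No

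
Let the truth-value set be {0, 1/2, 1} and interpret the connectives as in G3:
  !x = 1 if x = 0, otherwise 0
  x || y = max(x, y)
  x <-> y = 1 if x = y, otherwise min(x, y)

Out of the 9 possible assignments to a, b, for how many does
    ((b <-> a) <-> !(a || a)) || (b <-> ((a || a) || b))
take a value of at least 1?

a = 0, b = 0 ↦ 1  ≥
a = 0, b = 1/2 ↦ 1  ≥
a = 0, b = 1 ↦ 1  ≥
a = 1/2, b = 0 ↦ 1  ≥
a = 1/2, b = 1/2 ↦ 1  ≥
a = 1/2, b = 1 ↦ 1  ≥
a = 1, b = 0 ↦ 1  ≥
a = 1, b = 1/2 ↦ 1/2  <
a = 1, b = 1 ↦ 1  ≥
So 8 of the 9 assignments meet the threshold.

8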